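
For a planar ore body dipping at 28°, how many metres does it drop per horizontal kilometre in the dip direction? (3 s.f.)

drop per km = 1000 × tan 28° = 1000 × 0.5317

532 m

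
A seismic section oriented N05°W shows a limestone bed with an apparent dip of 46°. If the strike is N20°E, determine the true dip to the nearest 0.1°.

67.8°

β = acute angle between strike N20°E and section N05°W = 25°.
tan δ = tan α / sin β = tan 46° / sin 25° = 1.0355 / 0.4226 = 2.4503
true dip = arctan 2.4503 = 67.80°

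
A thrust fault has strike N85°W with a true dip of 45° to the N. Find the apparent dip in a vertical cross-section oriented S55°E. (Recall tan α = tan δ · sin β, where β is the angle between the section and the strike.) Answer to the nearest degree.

27°

Angle between strike (N85°W) and section (S55°E): β = 30°.
tan α = tan 45° × sin 30° = 1.0000 × 0.5000 = 0.5000
apparent dip = arctan 0.5000 = 26.57°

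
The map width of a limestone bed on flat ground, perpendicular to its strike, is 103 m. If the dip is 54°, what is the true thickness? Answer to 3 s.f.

True thickness t = w · sin(dip) = 103 × sin 54°
t = 103 × 0.8090 = 83.329 m

83.3 m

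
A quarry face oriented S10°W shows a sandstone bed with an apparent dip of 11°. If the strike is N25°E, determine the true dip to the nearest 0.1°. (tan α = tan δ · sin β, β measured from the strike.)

The section is 15° from the strike.
tan δ = tan α / sin β = tan 11° / sin 15° = 0.1944 / 0.2588 = 0.7510
δ = arctan(0.7510) = 36.91°

36.9°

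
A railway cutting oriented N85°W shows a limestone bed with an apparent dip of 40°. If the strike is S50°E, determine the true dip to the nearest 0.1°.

β = acute angle between strike S50°E and section N85°W = 35°.
tan δ = tan α / sin β = tan 40° / sin 35° = 0.8391 / 0.5736 = 1.4629
true dip = arctan 1.4629 = 55.64°

55.6°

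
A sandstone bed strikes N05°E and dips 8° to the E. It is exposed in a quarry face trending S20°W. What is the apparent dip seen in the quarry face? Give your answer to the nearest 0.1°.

2.1°

Angle between strike (N05°E) and section (S20°W): β = 15°.
tan(apparent dip) = tan 8° · sin 15° = 0.0364
α = arctan(0.0364) = 2.08°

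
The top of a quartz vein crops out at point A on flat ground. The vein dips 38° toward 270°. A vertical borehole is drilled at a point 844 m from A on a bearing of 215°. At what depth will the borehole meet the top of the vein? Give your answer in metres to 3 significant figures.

378 m

The hole lies 55° from the dip direction, so the down-dip offset is 844 × cos 55° = 484.10 m.
Depth = down-dip offset × tan(dip) = 484.10 × tan 38° = 484.10 × 0.7813
Depth = 378.22 m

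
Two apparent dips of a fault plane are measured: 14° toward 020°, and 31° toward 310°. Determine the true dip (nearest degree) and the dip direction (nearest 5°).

The two traces are lines in the plane: v₁ = (sin 20°·cos 14°, cos 20°·cos 14°, −sin 14°), v₂ = (sin 310°·cos 31°, cos 310°·cos 31°, −sin 31°).
n = v₁ × v₂ = (-0.336, 0.330, 0.782) (taken with n_z > 0).
Dip δ = arctan(|n_h|/n_z) = arctan(0.471/0.782) = 31.1°.
The horizontal component of n points toward azimuth atan2(n_x, n_y) = 314°, the dip direction.

true dip 31°, dip direction 315°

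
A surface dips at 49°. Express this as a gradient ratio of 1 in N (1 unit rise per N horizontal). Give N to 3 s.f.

1 in 0.869

1 : N means tan θ = 1/N, so N = 1/tan 49° = 1/1.1504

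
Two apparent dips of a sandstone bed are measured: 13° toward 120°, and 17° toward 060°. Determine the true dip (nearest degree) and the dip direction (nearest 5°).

Each apparent-dip line lies in the plane. As unit vectors (x east, y north, z up), v₁ plunges 13°→120° and v₂ plunges 17°→060°.
n = v₁ × v₂ = (0.250, 0.060, 0.807) (taken with n_z > 0).
tan δ = √(n_x²+n_y²)/n_z = 0.257/0.807, so δ = 17.7°.
Dip direction = atan2(0.250, 0.060) = 76° (azimuth of n's horizontal projection).

true dip 18°, dip direction 075°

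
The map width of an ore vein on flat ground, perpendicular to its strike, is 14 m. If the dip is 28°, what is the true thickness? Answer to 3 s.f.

6.57 m

True thickness t = w · sin(dip) = 14 × sin 28°
t = 14 × 0.4695 = 6.573 m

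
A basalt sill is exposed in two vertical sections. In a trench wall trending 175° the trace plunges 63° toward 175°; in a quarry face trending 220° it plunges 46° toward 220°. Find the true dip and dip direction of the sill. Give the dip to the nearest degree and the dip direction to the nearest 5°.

true dip 64°, dip direction 160°

Each apparent-dip line lies in the plane. As unit vectors (x east, y north, z up), v₁ plunges 63°→175° and v₂ plunges 46°→220°.
The plane normal is n = v₁ × v₂ ∝ (0.149, -0.426, 0.223).
Dip δ = arctan(|n_h|/n_z) = arctan(0.452/0.223) = 63.7°.
The horizontal component of n points toward azimuth atan2(n_x, n_y) = 161°, the dip direction.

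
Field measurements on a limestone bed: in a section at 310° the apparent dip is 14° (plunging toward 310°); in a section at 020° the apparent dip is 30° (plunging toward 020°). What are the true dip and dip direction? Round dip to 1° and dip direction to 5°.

true dip 30°, dip direction 015°

The two traces are lines in the plane: v₁ = (sin 310°·cos 14°, cos 310°·cos 14°, −sin 14°), v₂ = (sin 20°·cos 30°, cos 20°·cos 30°, −sin 30°).
n = v₁ × v₂ = (0.115, 0.443, 0.790) (taken with n_z > 0).
Dip δ = arctan(|n_h|/n_z) = arctan(0.458/0.790) = 30.1°.
Dip direction = azimuth of (n_x, n_y) = atan2(0.115, 0.443) = 15°.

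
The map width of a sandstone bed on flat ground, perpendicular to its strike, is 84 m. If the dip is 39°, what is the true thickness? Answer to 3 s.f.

True thickness t = w · sin(dip) = 84 × sin 39°
t = 84 × 0.6293 = 52.863 m

52.9 m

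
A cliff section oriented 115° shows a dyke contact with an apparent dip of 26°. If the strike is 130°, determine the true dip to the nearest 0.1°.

62.0°

The section is 15° from the strike.
tan δ = tan α / sin β = tan 26° / sin 15° = 0.4877 / 0.2588 = 1.8845
true dip = arctan 1.8845 = 62.05°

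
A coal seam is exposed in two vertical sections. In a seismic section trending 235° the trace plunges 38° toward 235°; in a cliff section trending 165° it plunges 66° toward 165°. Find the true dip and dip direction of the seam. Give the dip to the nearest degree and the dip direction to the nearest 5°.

Represent each trace as a vector plunging at its apparent dip toward its trend (east-north-up frame): v₁ = (-0.646, -0.452, -0.616), v₂ = (0.105, -0.393, -0.914).
Cross product v₁ × v₂ gives the pole to the plane: n ∝ (0.171, -0.655, 0.301).
Dip δ = arctan(|n_h|/n_z) = arctan(0.676/0.301) = 66.0°.
The horizontal component of n points toward azimuth atan2(n_x, n_y) = 165°, the dip direction.

true dip 66°, dip direction 165°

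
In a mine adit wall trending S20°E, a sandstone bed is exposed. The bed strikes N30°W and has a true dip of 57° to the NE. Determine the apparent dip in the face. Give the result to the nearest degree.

The section lies 10° from the strike.
tan(apparent dip) = tan 57° · sin 10° = 0.2674
apparent dip = arctan 0.2674 = 14.97°

15°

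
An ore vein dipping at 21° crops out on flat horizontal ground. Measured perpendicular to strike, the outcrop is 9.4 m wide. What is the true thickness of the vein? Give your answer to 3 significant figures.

3.37 m

True thickness t = w · sin(dip) = 9.4 × sin 21°
t = 9.4 × 0.3584 = 3.369 m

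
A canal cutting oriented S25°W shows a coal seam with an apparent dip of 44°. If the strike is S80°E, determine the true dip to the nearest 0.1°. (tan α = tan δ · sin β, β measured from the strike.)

β = acute angle between strike S80°E and section S25°W = 75°.
tan δ = tan α / sin β = tan 44° / sin 75° = 0.9657 / 0.9659 = 0.9998
true dip = arctan 0.9998 = 44.99°

45.0°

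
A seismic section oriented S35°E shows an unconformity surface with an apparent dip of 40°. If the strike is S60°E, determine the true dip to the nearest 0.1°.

63.3°

The section is 25° from the strike.
tan δ = tan α / sin β = tan 40° / sin 25° = 0.8391 / 0.4226 = 1.9855
δ = arctan(1.9855) = 63.27°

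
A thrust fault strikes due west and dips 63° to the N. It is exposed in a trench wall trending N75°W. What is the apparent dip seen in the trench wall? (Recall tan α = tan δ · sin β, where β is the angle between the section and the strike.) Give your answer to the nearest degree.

27°

The section lies 15° from the strike.
tan(apparent dip) = tan 63° · sin 15° = 0.5080
apparent dip = arctan 0.5080 = 26.93°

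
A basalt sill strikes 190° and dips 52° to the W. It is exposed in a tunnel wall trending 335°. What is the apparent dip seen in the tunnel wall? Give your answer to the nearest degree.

The section lies 35° from the strike.
tan α = tan 52° × sin 35° = 1.2799 × 0.5736 = 0.7341
α = arctan(0.7341) = 36.28°

36°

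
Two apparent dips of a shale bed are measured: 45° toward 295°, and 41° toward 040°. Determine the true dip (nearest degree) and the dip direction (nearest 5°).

The two traces are lines in the plane: v₁ = (sin 295°·cos 45°, cos 295°·cos 45°, −sin 45°), v₂ = (sin 40°·cos 41°, cos 40°·cos 41°, −sin 41°).
n = v₁ × v₂ = (-0.213, 0.763, 0.515) (taken with n_z > 0).
True dip = arccos(n_z / |n|) = arccos(0.5452) = 57.0°.
Dip direction = azimuth of (n_x, n_y) = atan2(-0.213, 0.763) = 344°.

true dip 57°, dip direction 345°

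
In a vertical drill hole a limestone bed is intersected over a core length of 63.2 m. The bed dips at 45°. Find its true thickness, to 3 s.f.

True thickness t = h · cos(dip) = 63.2 × cos 45°
t = 63.2 × 0.7071 = 44.689 m

44.7 m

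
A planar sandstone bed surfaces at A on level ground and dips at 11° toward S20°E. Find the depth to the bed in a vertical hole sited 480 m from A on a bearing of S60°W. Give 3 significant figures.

16.2 m

The hole lies 80° from the dip direction, so the down-dip offset is 480 × cos 80° = 83.35 m.
Depth = down-dip offset × tan(dip) = 83.35 × tan 11° = 83.35 × 0.1944
Depth = 16.20 m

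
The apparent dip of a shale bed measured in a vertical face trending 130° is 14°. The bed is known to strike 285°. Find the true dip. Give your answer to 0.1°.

The section is 25° from the strike.
tan δ = tan α / sin β = tan 14° / sin 25° = 0.2493 / 0.4226 = 0.5900
δ = arctan(0.5900) = 30.54°

30.5°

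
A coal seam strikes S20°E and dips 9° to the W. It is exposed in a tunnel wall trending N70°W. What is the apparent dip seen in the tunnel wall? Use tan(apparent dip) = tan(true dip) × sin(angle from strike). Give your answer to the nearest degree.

Angle between strike (S20°E) and section (N70°W): β = 50°.
tan α = tan 9° × sin 50° = 0.1584 × 0.7660 = 0.1213
α = arctan(0.1213) = 6.92°

7°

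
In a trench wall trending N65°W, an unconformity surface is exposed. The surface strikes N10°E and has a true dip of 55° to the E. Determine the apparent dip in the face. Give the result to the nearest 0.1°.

Angle between strike (N10°E) and section (N65°W): β = 75°.
tan α = tan 55° × sin 75° = 1.4281 × 0.9659 = 1.3795
α = arctan(1.3795) = 54.06°

54.1°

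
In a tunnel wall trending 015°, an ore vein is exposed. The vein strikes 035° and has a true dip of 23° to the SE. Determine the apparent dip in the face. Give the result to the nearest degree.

8°

Angle between strike (035°) and section (015°): β = 20°.
tan(apparent dip) = tan 23° · sin 20° = 0.1452
apparent dip = arctan 0.1452 = 8.26°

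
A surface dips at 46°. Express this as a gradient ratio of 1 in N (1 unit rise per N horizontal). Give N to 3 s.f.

1 : N means tan θ = 1/N, so N = 1/tan 46° = 1/1.0355

1 in 0.966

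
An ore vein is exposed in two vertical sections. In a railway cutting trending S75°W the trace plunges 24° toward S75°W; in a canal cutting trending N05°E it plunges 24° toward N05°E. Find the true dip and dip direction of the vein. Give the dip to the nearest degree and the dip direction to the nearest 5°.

true dip 38°, dip direction 310°

The two traces are lines in the plane: v₁ = (sin 255°·cos 24°, cos 255°·cos 24°, −sin 24°), v₂ = (sin 5°·cos 24°, cos 5°·cos 24°, −sin 24°).
n = v₁ × v₂ = (-0.466, 0.391, 0.784) (taken with n_z > 0).
True dip = arccos(n_z / |n|) = arccos(0.7899) = 37.8°.
Dip direction = azimuth of (n_x, n_y) = atan2(-0.466, 0.391) = 310°.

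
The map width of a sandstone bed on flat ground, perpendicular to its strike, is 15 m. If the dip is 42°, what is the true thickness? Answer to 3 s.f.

True thickness t = w · sin(dip) = 15 × sin 42°
t = 15 × 0.6691 = 10.037 m

10.0 m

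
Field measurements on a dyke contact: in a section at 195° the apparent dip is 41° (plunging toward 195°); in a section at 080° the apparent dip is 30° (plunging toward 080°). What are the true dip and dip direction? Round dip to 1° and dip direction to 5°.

true dip 54°, dip direction 145°

Each apparent-dip line lies in the plane. As unit vectors (x east, y north, z up), v₁ plunges 41°→195° and v₂ plunges 30°→080°.
Cross product v₁ × v₂ gives the pole to the plane: n ∝ (0.463, -0.657, 0.592).
Dip δ = arctan(|n_h|/n_z) = arctan(0.804/0.592) = 53.6°.
Dip direction = atan2(0.463, -0.657) = 145° (azimuth of n's horizontal projection).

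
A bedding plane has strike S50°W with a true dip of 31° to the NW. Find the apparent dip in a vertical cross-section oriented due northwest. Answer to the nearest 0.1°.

The strike is S50°W and the section trends due northwest; the acute angle between them is β = 85°.
tan(apparent dip) = tan 31° · sin 85° = 0.5986
apparent dip = arctan 0.5986 = 30.90°

30.9°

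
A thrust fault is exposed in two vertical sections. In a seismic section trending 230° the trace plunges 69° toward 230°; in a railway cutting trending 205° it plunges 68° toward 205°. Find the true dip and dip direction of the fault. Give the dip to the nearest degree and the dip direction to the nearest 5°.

Represent each trace as a vector plunging at its apparent dip toward its trend (east-north-up frame): v₁ = (-0.275, -0.230, -0.934), v₂ = (-0.158, -0.340, -0.927).
Cross product v₁ × v₂ gives the pole to the plane: n ∝ (-0.103, -0.107, 0.057).
tan δ = √(n_x²+n_y²)/n_z = 0.149/0.057, so δ = 69.1°.
Dip direction = atan2(-0.103, -0.107) = 224° (azimuth of n's horizontal projection).

true dip 69°, dip direction 225°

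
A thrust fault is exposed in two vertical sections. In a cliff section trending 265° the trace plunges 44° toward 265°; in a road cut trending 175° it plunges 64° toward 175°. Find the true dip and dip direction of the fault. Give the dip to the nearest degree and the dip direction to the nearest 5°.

true dip 66°, dip direction 200°

Each apparent-dip line lies in the plane. As unit vectors (x east, y north, z up), v₁ plunges 44°→265° and v₂ plunges 64°→175°.
Cross product v₁ × v₂ gives the pole to the plane: n ∝ (-0.247, -0.671, 0.315).
True dip = arccos(n_z / |n|) = arccos(0.4037) = 66.2°.
Dip direction = atan2(-0.247, -0.671) = 200° (azimuth of n's horizontal projection).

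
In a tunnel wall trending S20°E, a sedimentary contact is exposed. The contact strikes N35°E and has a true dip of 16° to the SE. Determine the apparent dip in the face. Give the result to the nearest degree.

13°

Angle between strike (N35°E) and section (S20°E): β = 55°.
tan(apparent dip) = tan 16° · sin 55° = 0.2349
apparent dip = arctan 0.2349 = 13.22°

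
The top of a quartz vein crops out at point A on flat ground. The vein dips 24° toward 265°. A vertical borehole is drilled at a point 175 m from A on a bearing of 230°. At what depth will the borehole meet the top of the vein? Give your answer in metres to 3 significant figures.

The hole lies 35° from the dip direction, so the down-dip offset is 175 × cos 35° = 143.35 m.
Depth = down-dip offset × tan(dip) = 143.35 × tan 24° = 143.35 × 0.4452
Depth = 63.82 m

63.8 m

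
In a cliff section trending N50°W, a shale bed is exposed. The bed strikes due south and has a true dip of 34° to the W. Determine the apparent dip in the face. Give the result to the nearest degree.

27°

Angle between strike (due south) and section (N50°W): β = 50°.
tan α = tan 34° × sin 50° = 0.6745 × 0.7660 = 0.5167
apparent dip = arctan 0.5167 = 27.33°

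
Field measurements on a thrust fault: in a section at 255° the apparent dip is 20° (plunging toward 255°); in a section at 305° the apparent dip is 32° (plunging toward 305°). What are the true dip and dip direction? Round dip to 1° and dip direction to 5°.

true dip 32°, dip direction 310°

Represent each trace as a vector plunging at its apparent dip toward its trend (east-north-up frame): v₁ = (-0.908, -0.243, -0.342), v₂ = (-0.695, 0.486, -0.530).
n = v₁ × v₂ = (-0.295, 0.243, 0.610) (taken with n_z > 0).
tan δ = √(n_x²+n_y²)/n_z = 0.383/0.610, so δ = 32.1°.
The horizontal component of n points toward azimuth atan2(n_x, n_y) = 310°, the dip direction.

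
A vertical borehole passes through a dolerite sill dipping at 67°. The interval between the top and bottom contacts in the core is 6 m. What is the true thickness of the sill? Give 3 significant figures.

2.34 m

True thickness t = h · cos(dip) = 6 × cos 67°
t = 6 × 0.3907 = 2.344 m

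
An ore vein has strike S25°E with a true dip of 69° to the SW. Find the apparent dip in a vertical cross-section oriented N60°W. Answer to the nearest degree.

56°

The section lies 35° from the strike.
tan(apparent dip) = tan 69° · sin 35° = 1.4942
apparent dip = arctan 1.4942 = 56.21°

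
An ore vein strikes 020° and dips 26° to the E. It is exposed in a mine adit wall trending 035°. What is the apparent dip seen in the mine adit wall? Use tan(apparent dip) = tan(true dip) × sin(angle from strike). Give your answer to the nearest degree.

7°

The strike is 020° and the section trends 035°; the acute angle between them is β = 15°.
tan(apparent dip) = tan 26° · sin 15° = 0.1262
apparent dip = arctan 0.1262 = 7.19°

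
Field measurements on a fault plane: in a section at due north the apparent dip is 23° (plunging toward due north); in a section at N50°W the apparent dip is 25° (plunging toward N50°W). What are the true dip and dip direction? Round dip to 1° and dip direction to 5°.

true dip 26°, dip direction 330°

The two traces are lines in the plane: v₁ = (sin 0°·cos 23°, cos 0°·cos 23°, −sin 23°), v₂ = (sin 310°·cos 25°, cos 310°·cos 25°, −sin 25°).
n = v₁ × v₂ = (-0.161, 0.271, 0.639) (taken with n_z > 0).
tan δ = √(n_x²+n_y²)/n_z = 0.316/0.639, so δ = 26.3°.
The horizontal component of n points toward azimuth atan2(n_x, n_y) = 329°, the dip direction.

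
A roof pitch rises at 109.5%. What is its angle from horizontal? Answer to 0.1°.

47.6°

tan θ = 109.5/100 = 1.0950
θ = arctan(1.0950) = 47.60°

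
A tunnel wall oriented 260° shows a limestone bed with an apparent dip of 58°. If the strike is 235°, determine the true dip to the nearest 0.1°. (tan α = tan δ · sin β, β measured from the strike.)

The section is 25° from the strike.
tan δ = tan α / sin β = tan 58° / sin 25° = 1.6003 / 0.4226 = 3.7867
true dip = arctan 3.7867 = 75.21°

75.2°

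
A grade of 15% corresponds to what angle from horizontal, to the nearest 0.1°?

tan θ = 15/100 = 0.1500
θ = arctan(0.1500) = 8.53°

8.5°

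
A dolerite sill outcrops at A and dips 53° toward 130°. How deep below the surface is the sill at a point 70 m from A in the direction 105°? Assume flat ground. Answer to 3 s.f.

The hole lies 25° from the dip direction, so the down-dip offset is 70 × cos 25° = 63.44 m.
Depth = down-dip offset × tan(dip) = 63.44 × tan 53° = 63.44 × 1.3270
Depth = 84.19 m

84.2 m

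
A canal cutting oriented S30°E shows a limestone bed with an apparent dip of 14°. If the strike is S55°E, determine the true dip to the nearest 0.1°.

The section is 25° from the strike.
tan δ = tan α / sin β = tan 14° / sin 25° = 0.2493 / 0.4226 = 0.5900
true dip = arctan 0.5900 = 30.54°

30.5°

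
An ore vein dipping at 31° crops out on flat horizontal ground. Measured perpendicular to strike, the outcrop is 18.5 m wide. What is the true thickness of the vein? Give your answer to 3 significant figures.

9.53 m

True thickness t = w · sin(dip) = 18.5 × sin 31°
t = 18.5 × 0.5150 = 9.528 m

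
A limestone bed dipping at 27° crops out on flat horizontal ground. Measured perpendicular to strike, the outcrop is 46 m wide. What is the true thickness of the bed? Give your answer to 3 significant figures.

True thickness t = w · sin(dip) = 46 × sin 27°
t = 46 × 0.4540 = 20.884 m

20.9 m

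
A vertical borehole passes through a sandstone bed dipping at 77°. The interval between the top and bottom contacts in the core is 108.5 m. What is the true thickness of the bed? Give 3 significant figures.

True thickness t = h · cos(dip) = 108.5 × cos 77°
t = 108.5 × 0.2250 = 24.407 m

24.4 m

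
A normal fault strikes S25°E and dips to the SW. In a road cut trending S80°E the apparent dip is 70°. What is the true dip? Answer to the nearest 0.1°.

β = acute angle between strike S25°E and section S80°E = 55°.
tan(true dip) = tan 70° / sin 55° = 3.3541
true dip = arctan 3.3541 = 73.40°

73.4°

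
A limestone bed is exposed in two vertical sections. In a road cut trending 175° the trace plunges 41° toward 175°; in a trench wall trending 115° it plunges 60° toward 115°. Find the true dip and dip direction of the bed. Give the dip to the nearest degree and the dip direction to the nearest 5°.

Represent each trace as a vector plunging at its apparent dip toward its trend (east-north-up frame): v₁ = (0.066, -0.752, -0.656), v₂ = (0.453, -0.211, -0.866).
Cross product v₁ × v₂ gives the pole to the plane: n ∝ (0.512, -0.240, 0.327).
tan δ = √(n_x²+n_y²)/n_z = 0.566/0.327, so δ = 60.0°.
Dip direction = azimuth of (n_x, n_y) = atan2(0.512, -0.240) = 115°.

true dip 60°, dip direction 115°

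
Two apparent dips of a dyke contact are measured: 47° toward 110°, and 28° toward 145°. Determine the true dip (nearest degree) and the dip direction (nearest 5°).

true dip 51°, dip direction 080°

The two traces are lines in the plane: v₁ = (sin 110°·cos 47°, cos 110°·cos 47°, −sin 47°), v₂ = (sin 145°·cos 28°, cos 145°·cos 28°, −sin 28°).
Cross product v₁ × v₂ gives the pole to the plane: n ∝ (0.419, 0.070, 0.345).
Dip δ = arctan(|n_h|/n_z) = arctan(0.425/0.345) = 50.9°.
Dip direction = atan2(0.419, 0.070) = 81° (azimuth of n's horizontal projection).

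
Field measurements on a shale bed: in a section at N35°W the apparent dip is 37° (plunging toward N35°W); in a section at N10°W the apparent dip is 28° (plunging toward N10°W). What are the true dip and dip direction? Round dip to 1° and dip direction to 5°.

Each apparent-dip line lies in the plane. As unit vectors (x east, y north, z up), v₁ plunges 37°→N35°W and v₂ plunges 28°→N10°W.
n = v₁ × v₂ = (-0.216, 0.123, 0.298) (taken with n_z > 0).
Dip δ = arctan(|n_h|/n_z) = arctan(0.249/0.298) = 39.8°.
The horizontal component of n points toward azimuth atan2(n_x, n_y) = 300°, the dip direction.

true dip 40°, dip direction 300°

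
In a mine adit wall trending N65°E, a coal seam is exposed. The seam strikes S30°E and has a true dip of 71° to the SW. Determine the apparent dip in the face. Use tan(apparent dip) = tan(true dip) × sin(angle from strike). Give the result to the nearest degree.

Angle between strike (S30°E) and section (N65°E): β = 85°.
tan(apparent dip) = tan 71° · sin 85° = 2.8932
α = arctan(2.8932) = 70.93°

71°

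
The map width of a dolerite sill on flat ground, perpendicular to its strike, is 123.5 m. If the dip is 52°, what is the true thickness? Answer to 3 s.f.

97.3 m

True thickness t = w · sin(dip) = 123.5 × sin 52°
t = 123.5 × 0.7880 = 97.319 m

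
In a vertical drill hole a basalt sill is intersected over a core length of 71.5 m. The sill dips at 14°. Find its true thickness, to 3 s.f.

True thickness t = h · cos(dip) = 71.5 × cos 14°
t = 71.5 × 0.9703 = 69.376 m

69.4 m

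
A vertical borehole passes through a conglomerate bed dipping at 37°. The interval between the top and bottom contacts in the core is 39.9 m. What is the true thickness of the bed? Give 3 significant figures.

31.9 m

True thickness t = h · cos(dip) = 39.9 × cos 37°
t = 39.9 × 0.7986 = 31.866 m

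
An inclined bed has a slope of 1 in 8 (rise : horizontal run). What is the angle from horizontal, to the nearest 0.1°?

7.1°

tan θ = 1/8 = 0.1250
θ = arctan(0.1250) = 7.13°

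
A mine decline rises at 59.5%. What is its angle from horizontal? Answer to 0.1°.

30.8°

tan θ = 59.5/100 = 0.5950
θ = arctan(0.5950) = 30.75°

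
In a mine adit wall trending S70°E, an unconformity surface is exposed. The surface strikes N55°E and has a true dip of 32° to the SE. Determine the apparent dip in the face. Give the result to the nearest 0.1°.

27.1°

The strike is N55°E and the section trends S70°E; the acute angle between them is β = 55°.
tan α = tan 32° × sin 55° = 0.6249 × 0.8192 = 0.5119
apparent dip = arctan 0.5119 = 27.11°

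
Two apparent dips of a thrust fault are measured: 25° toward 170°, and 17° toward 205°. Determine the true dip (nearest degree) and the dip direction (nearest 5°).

true dip 26°, dip direction 155°

Represent each trace as a vector plunging at its apparent dip toward its trend (east-north-up frame): v₁ = (0.157, -0.893, -0.423), v₂ = (-0.404, -0.867, -0.292).
The plane normal is n = v₁ × v₂ ∝ (0.105, -0.217, 0.497).
tan δ = √(n_x²+n_y²)/n_z = 0.241/0.497, so δ = 25.9°.
The horizontal component of n points toward azimuth atan2(n_x, n_y) = 154°, the dip direction.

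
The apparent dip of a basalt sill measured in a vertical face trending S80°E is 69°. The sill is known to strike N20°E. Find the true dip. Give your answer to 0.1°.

69.3°

The section is 80° from the strike.
tan(true dip) = tan 69° / sin 80° = 2.6453
true dip = arctan 2.6453 = 69.29°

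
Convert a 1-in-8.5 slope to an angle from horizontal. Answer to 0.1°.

6.7°

tan θ = 1/8.5 = 0.1176
θ = arctan(0.1176) = 6.71°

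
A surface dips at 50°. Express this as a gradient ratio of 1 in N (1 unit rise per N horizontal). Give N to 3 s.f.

1 : N means tan θ = 1/N, so N = 1/tan 50° = 1/1.1918

1 in 0.839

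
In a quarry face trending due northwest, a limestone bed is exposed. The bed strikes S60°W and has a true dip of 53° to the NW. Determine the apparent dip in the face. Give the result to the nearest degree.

The strike is S60°W and the section trends due northwest; the acute angle between them is β = 75°.
tan α = tan 53° × sin 75° = 1.3270 × 0.9659 = 1.2818
apparent dip = arctan 1.2818 = 52.04°

52°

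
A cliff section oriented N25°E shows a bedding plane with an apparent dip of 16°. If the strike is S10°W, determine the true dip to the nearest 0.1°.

47.9°

The section is 15° from the strike.
tan(true dip) = tan 16° / sin 15° = 1.1079
true dip = arctan 1.1079 = 47.93°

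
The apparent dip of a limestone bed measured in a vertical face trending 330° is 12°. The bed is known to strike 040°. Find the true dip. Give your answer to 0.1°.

The section is 70° from the strike.
tan(true dip) = tan 12° / sin 70° = 0.2262
δ = arctan(0.2262) = 12.75°

12.7°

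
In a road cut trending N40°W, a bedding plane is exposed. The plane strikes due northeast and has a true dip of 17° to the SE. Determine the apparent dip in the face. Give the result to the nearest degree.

The strike is due northeast and the section trends N40°W; the acute angle between them is β = 85°.
tan(apparent dip) = tan 17° · sin 85° = 0.3046
α = arctan(0.3046) = 16.94°

17°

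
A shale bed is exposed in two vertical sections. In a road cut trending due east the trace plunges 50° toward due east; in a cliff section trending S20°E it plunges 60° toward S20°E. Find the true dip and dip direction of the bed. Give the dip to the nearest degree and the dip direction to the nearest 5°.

true dip 62°, dip direction 140°

The two traces are lines in the plane: v₁ = (sin 90°·cos 50°, cos 90°·cos 50°, −sin 50°), v₂ = (sin 160°·cos 60°, cos 160°·cos 60°, −sin 60°).
Cross product v₁ × v₂ gives the pole to the plane: n ∝ (0.360, -0.426, 0.302).
Dip δ = arctan(|n_h|/n_z) = arctan(0.557/0.302) = 61.6°.
Dip direction = azimuth of (n_x, n_y) = atan2(0.360, -0.426) = 140°.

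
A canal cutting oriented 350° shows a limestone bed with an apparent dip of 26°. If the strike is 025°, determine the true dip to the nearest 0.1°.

The section is 35° from the strike.
tan(true dip) = tan 26° / sin 35° = 0.8503
δ = arctan(0.8503) = 40.38°

40.4°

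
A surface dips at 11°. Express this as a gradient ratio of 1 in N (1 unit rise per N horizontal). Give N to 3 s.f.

1 : N means tan θ = 1/N, so N = 1/tan 11° = 1/0.1944

1 in 5.14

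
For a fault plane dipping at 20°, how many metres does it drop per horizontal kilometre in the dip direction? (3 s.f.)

drop per km = 1000 × tan 20° = 1000 × 0.3640

364 m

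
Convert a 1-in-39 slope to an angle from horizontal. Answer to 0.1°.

1.5°

tan θ = 1/39 = 0.0256
θ = arctan(0.0256) = 1.47°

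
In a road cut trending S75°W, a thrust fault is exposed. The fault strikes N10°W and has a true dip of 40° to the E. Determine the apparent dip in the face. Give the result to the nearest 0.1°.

Angle between strike (N10°W) and section (S75°W): β = 85°.
tan(apparent dip) = tan 40° · sin 85° = 0.8359
apparent dip = arctan 0.8359 = 39.89°

39.9°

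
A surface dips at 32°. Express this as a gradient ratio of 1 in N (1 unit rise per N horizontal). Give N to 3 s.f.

1 : N means tan θ = 1/N, so N = 1/tan 32° = 1/0.6249

1 in 1.60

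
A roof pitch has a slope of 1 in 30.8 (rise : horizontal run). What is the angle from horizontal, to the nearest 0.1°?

tan θ = 1/30.8 = 0.0325
θ = arctan(0.0325) = 1.86°

1.9°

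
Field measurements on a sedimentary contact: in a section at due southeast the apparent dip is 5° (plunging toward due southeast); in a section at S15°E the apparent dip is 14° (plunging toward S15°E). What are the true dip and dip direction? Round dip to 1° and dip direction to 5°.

true dip 20°, dip direction 210°

The two traces are lines in the plane: v₁ = (sin 135°·cos 5°, cos 135°·cos 5°, −sin 5°), v₂ = (sin 165°·cos 14°, cos 165°·cos 14°, −sin 14°).
Cross product v₁ × v₂ gives the pole to the plane: n ∝ (-0.089, -0.149, 0.483).
Dip δ = arctan(|n_h|/n_z) = arctan(0.173/0.483) = 19.7°.
Dip direction = azimuth of (n_x, n_y) = atan2(-0.089, -0.149) = 211°.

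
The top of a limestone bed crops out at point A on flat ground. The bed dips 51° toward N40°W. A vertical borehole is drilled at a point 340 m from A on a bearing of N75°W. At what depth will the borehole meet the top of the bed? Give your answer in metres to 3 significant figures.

344 m

The hole lies 35° from the dip direction, so the down-dip offset is 340 × cos 35° = 278.51 m.
Depth = down-dip offset × tan(dip) = 278.51 × tan 51° = 278.51 × 1.2349
Depth = 343.93 m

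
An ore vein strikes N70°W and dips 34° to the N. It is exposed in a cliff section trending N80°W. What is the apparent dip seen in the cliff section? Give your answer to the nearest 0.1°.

The section lies 10° from the strike.
tan(apparent dip) = tan 34° · sin 10° = 0.1171
α = arctan(0.1171) = 6.68°

6.7°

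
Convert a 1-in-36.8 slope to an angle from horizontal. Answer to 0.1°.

tan θ = 1/36.8 = 0.0272
θ = arctan(0.0272) = 1.56°

1.6°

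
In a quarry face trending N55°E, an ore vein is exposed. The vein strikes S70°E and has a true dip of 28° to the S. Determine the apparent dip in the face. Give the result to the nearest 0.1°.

The section lies 55° from the strike.
tan α = tan 28° × sin 55° = 0.5317 × 0.8192 = 0.4356
α = arctan(0.4356) = 23.54°

23.5°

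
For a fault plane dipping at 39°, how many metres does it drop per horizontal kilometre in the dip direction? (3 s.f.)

drop per km = 1000 × tan 39° = 1000 × 0.8098

810 m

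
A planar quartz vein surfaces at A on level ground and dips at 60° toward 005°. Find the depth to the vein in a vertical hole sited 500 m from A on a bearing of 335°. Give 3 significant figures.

The hole lies 30° from the dip direction, so the down-dip offset is 500 × cos 30° = 433.01 m.
Depth = down-dip offset × tan(dip) = 433.01 × tan 60° = 433.01 × 1.7321
Depth = 750.00 m

750 m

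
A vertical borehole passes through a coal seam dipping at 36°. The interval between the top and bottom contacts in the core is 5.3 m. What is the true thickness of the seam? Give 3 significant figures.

True thickness t = h · cos(dip) = 5.3 × cos 36°
t = 5.3 × 0.8090 = 4.288 m

4.29 m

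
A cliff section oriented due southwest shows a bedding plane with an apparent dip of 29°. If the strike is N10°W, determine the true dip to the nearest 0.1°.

34.1°

β = acute angle between strike N10°W and section due southwest = 55°.
tan δ = tan α / sin β = tan 29° / sin 55° = 0.5543 / 0.8192 = 0.6767
true dip = arctan 0.6767 = 34.09°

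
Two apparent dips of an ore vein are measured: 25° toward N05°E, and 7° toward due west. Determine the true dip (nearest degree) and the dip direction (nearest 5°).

true dip 26°, dip direction 345°

The two traces are lines in the plane: v₁ = (sin 5°·cos 25°, cos 5°·cos 25°, −sin 25°), v₂ = (sin 270°·cos 7°, cos 270°·cos 7°, −sin 7°).
The plane normal is n = v₁ × v₂ ∝ (-0.110, 0.429, 0.896).
True dip = arccos(n_z / |n|) = arccos(0.8965) = 26.3°.
Dip direction = atan2(-0.110, 0.429) = 346° (azimuth of n's horizontal projection).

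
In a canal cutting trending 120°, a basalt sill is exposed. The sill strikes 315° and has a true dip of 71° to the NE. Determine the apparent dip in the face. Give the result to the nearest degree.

Angle between strike (315°) and section (120°): β = 15°.
tan α = tan 71° × sin 15° = 2.9042 × 0.2588 = 0.7517
apparent dip = arctan 0.7517 = 36.93°

37°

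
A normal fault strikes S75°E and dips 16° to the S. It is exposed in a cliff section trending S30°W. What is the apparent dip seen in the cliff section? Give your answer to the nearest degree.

Angle between strike (S75°E) and section (S30°W): β = 75°.
tan(apparent dip) = tan 16° · sin 75° = 0.2770
α = arctan(0.2770) = 15.48°

15°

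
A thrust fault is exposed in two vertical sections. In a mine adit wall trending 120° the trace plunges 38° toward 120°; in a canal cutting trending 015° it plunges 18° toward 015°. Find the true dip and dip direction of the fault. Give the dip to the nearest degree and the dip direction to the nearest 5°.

true dip 44°, dip direction 085°

Represent each trace as a vector plunging at its apparent dip toward its trend (east-north-up frame): v₁ = (0.682, -0.394, -0.616), v₂ = (0.246, 0.919, -0.309).
The plane normal is n = v₁ × v₂ ∝ (0.687, 0.059, 0.724).
tan δ = √(n_x²+n_y²)/n_z = 0.690/0.724, so δ = 43.6°.
Dip direction = azimuth of (n_x, n_y) = atan2(0.687, 0.059) = 85°.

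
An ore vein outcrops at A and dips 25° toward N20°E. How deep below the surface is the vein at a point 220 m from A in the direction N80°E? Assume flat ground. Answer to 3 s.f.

The hole lies 60° from the dip direction, so the down-dip offset is 220 × cos 60° = 110.00 m.
Depth = down-dip offset × tan(dip) = 110.00 × tan 25° = 110.00 × 0.4663
Depth = 51.29 m

51.3 m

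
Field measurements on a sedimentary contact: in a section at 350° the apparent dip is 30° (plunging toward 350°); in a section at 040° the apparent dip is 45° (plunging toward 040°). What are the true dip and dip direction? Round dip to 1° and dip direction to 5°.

The two traces are lines in the plane: v₁ = (sin 350°·cos 30°, cos 350°·cos 30°, −sin 30°), v₂ = (sin 40°·cos 45°, cos 40°·cos 45°, −sin 45°).
n = v₁ × v₂ = (0.332, 0.334, 0.469) (taken with n_z > 0).
tan δ = √(n_x²+n_y²)/n_z = 0.471/0.469, so δ = 45.1°.
Dip direction = atan2(0.332, 0.334) = 45° (azimuth of n's horizontal projection).

true dip 45°, dip direction 045°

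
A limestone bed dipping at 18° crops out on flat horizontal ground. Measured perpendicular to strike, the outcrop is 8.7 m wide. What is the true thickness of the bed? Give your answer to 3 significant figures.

True thickness t = w · sin(dip) = 8.7 × sin 18°
t = 8.7 × 0.3090 = 2.688 m

2.69 m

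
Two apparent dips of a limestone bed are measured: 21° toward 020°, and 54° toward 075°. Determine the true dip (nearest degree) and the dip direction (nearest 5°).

true dip 56°, dip direction 095°

The two traces are lines in the plane: v₁ = (sin 20°·cos 21°, cos 20°·cos 21°, −sin 21°), v₂ = (sin 75°·cos 54°, cos 75°·cos 54°, −sin 54°).
n = v₁ × v₂ = (0.655, -0.055, 0.450) (taken with n_z > 0).
Dip δ = arctan(|n_h|/n_z) = arctan(0.658/0.450) = 55.6°.
Dip direction = atan2(0.655, -0.055) = 95° (azimuth of n's horizontal projection).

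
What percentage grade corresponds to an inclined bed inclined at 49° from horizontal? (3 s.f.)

grade % = 100 × tan 49° = 100 × 1.1504

115%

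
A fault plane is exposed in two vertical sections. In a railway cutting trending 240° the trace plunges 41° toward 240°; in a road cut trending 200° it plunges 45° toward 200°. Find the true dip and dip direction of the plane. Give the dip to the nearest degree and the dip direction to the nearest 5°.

true dip 45°, dip direction 210°

The two traces are lines in the plane: v₁ = (sin 240°·cos 41°, cos 240°·cos 41°, −sin 41°), v₂ = (sin 200°·cos 45°, cos 200°·cos 45°, −sin 45°).
n = v₁ × v₂ = (-0.169, -0.303, 0.343) (taken with n_z > 0).
tan δ = √(n_x²+n_y²)/n_z = 0.347/0.343, so δ = 45.4°.
Dip direction = azimuth of (n_x, n_y) = atan2(-0.169, -0.303) = 209°.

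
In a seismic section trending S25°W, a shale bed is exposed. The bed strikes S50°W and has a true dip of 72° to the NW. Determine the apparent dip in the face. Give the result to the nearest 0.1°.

52.4°

Angle between strike (S50°W) and section (S25°W): β = 25°.
tan α = tan 72° × sin 25° = 3.0777 × 0.4226 = 1.3007
α = arctan(1.3007) = 52.45°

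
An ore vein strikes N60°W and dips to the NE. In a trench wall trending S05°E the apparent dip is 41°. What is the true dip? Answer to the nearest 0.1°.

46.7°

The section is 55° from the strike.
tan(true dip) = tan 41° / sin 55° = 1.0612
true dip = arctan 1.0612 = 46.70°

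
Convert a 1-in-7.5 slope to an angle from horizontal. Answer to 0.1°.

7.6°

tan θ = 1/7.5 = 0.1333
θ = arctan(0.1333) = 7.59°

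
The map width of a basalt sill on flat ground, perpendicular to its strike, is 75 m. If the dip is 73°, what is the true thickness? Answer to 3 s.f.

71.7 m

True thickness t = w · sin(dip) = 75 × sin 73°
t = 75 × 0.9563 = 71.723 m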